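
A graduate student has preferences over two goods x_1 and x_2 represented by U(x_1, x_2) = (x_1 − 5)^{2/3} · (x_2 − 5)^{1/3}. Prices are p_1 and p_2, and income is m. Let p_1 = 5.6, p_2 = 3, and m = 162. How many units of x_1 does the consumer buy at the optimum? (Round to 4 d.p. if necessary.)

x_1* = 19.1667

Let x_1' = x_1−5, x_2' = x_2−5. MRS = 2·x_2'/x_1' = p_1/p_2.
Substituting into the budget: x_1* = 5 + 2/3·(m − 5·p_1 − 5·p_2)/p_1, and x_2* = 5 + 1/3·(…)/p_2.
Discretionary income = 162 − 5·5.6 − 5·3 = 119; x_1* = 5 + 2/3·119/5.6 = 19.1667.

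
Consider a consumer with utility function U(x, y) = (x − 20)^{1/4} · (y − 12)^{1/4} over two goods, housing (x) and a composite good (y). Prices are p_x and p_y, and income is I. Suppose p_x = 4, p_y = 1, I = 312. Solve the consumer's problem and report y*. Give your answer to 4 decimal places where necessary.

y* = 122

MRS = (y−12)/(x−20). Tangency with p_x/p_y gives y−12 = (p_x/p_y)·(x−20).
Substituting into the budget: x* = 20 + 0.5·(I − 20·p_x − 12·p_y)/p_x, and y* = 12 + 0.5·(…)/p_y.
Discretionary income = 312 − 20·4 − 12·1 = 220; y* = 12 + 0.5·220/1 = 122.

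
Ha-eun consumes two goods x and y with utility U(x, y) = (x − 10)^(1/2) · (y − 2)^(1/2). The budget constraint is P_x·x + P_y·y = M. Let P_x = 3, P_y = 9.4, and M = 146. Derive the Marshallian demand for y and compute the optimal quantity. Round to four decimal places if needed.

y* = 7.1702

MRS = (y−2)/(x−10). Tangency with P_x/P_y gives y−2 = (P_x/P_y)·(x−10).
Substituting into the budget: x* = 10 + 0.5·(M − 10·P_x − 2·P_y)/P_x, and y* = 2 + 0.5·(…)/P_y.
Discretionary income = 146 − 10·3 − 2·9.4 = 97.2; y* = 2 + 0.5·97.2/9.4 = 7.1702.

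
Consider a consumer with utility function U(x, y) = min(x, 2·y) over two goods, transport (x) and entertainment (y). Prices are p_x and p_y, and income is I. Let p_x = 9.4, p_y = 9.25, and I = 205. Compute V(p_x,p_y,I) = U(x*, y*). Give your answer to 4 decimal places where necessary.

Leontief preferences: the optimum is at the kink where x/2 = y/1, i.e. y = (1/2)·x.
Budget: p_x·x + p_y·(1/2)·x = I, so (2·p_x + p_y)·x = 2·I.
Demand: x*(p_x,p_y,I) = 2·I/(2·p_x + p_y), y* = I/(2·p_x + p_y).
Here 2·9.4 + 9.25 = 28.05, giving x* = 14.6168 and y* = 7.3084.
Utility at the optimum: U(14.6168, 7.3084) = 14.6168.

V = 14.6168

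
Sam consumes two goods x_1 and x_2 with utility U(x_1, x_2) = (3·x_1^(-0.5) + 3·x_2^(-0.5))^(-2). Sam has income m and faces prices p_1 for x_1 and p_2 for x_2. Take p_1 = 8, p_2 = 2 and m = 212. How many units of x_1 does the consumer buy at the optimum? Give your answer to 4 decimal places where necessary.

x_1* = 16.2581

MRS = MU_x_1/MU_x_2 = (x_2/x_1)^(1.5). Set equal to p_1/p_2.
Hence x_2/x_1 = (p_1/p_2)^(1/(1.5)), i.e. raised to the 2/3 power.
Substitute x_2 = (x_2/x_1)·x_1 into the budget: x_1* = m/(p_1 + p_2·(x_2/x_1)).
Numerically x_2/x_1 = 2.519842, so x_1* = 212/(8 + 2·2.519842) = 16.2581.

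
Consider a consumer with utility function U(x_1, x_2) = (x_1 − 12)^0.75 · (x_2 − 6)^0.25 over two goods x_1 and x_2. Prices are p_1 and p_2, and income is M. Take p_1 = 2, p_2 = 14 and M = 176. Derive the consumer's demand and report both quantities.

x_1* = 37.5, x_2* = 7.2143

MRS = 3·(x_2−6)/(x_1−12). Tangency with p_1/p_2 gives x_2−6 = (1/3)·(p_1/p_2)·(x_1−12).
Substituting into the budget: x_1* = 12 + 0.75·(M − 12·p_1 − 6·p_2)/p_1, and x_2* = 6 + 0.25·(…)/p_2.
Discretionary income = 176 − 12·2 − 6·14 = 68; x_1* = 12 + 0.75·68/2 = 37.5; x_2* = 6 + 0.25·68/14 = 7.2143.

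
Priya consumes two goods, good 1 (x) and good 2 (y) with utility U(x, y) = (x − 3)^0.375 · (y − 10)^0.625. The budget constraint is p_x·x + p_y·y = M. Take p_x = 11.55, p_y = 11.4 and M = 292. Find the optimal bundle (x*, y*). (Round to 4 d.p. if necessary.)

x* = 7.6542, y* = 17.8591

This is Cobb-Douglas in (x−3, y−10): tangency gives 0.375·p_y·(y−10) = 0.625·p_x·(x−3).
After buying the subsistence bundle (3, 10), a share 0.375 of the remaining income goes to x: x* = 3 + 0.375·(M − 3p_x − 10p_y)/p_x.
Discretionary income = 292 − 3·11.55 − 10·11.4 = 143.35; x* = 3 + 0.375·143.35/11.55 = 7.6542; y* = 10 + 0.625·143.35/11.4 = 17.8591.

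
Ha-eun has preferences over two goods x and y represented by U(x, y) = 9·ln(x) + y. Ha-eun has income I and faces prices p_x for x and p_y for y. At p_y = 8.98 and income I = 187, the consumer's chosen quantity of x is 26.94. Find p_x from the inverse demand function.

p_x = 3

Set MRS = p_x/p_y: (9/x)/1 = p_x/p_y.
So x*(p_x,p_y) = 9·p_y/p_x, independent of income; and y* = (I − 9·p_y)/p_y.
Set x* = 26.94 in the demand function and solve for p_x: p_x = 3.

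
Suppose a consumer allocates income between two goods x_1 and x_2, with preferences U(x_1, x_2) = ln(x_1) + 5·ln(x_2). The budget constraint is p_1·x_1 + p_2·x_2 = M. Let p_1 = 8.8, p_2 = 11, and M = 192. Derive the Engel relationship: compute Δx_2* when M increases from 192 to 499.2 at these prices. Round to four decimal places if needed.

Δx_2* = 23.2727

Tangency: MRS = (1/5)·x_2/x_1 = p_1/p_2.
Rearranging, p_2·x_2 = 5·p_1·x_1. Substituting into the budget gives p_1·x_1·(1 + 5) = M.
Demand: x_1*(p_1,p_2,M) = 1/6·M/p_1 and x_2* = 5/6·M/p_2.
At p_1=8.8, p_2=11, M=192: x_2* = 5/6·192/11 = 14.5455.
At M' = 499.2: x_2* = 37.8182. Change: 37.8182 − 14.5455 = 23.2727.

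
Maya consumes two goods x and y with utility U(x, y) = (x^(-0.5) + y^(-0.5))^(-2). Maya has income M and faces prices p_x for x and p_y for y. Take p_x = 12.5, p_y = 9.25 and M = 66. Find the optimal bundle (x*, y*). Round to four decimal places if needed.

MU_x ∝ x^(-1.5), MU_y ∝ y^(-1.5), so MRS = (y/x)^(1.5) = p_x/p_y.
Hence y/x = (p_x/p_y)^(1/(1.5)), i.e. raised to the 2/3 power.
Substitute y = (y/x)·x into the budget: x* = M/(p_x + p_y·(y/x)).
Numerically y/x = 1.222303, so x* = 66/(12.5 + 9.25·1.222303) = 2.7724 and y* = 1.222303·2.7724 = 3.3887.

x* = 2.7724, y* = 3.3887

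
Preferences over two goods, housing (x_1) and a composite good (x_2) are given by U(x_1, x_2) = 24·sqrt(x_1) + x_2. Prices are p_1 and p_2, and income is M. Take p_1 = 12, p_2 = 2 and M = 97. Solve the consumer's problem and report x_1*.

Utility is quasi-linear in x_2; the FOC for x_1 is 12/√x_1 = p_1/p_2.
Solve: √x_1 = 12·p_2/p_1, so x_1*(p_1,p_2) = (12·p_2/p_1)², and x_2* = (M − p_1·x_1*)/p_2.
Plugging in: x_1* = (12·2/12)² = 4.

x_1* = 4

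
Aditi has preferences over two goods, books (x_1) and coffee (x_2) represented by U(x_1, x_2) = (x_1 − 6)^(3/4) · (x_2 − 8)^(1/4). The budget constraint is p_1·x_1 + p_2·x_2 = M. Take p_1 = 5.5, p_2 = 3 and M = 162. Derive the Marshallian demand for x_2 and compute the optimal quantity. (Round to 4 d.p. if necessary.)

x_2* = 16.75

This is Cobb-Douglas in (x_1−6, x_2−8): tangency gives 0.75·p_2·(x_2−8) = 0.25·p_1·(x_1−6).
Substituting into the budget: x_1* = 6 + 0.75·(M − 6·p_1 − 8·p_2)/p_1, and x_2* = 8 + 0.25·(…)/p_2.
Discretionary income = 162 − 6·5.5 − 8·3 = 105; x_2* = 8 + 0.25·105/3 = 16.75.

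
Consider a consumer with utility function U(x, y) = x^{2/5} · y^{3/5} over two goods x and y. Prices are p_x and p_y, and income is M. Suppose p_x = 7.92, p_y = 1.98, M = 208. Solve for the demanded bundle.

Tangency: MRS = (2/3)·y/x = p_x/p_y.
So 0.4·p_y·y = 0.6·p_x·x; combined with the budget, a share 0.4 of income goes to x.
Demand: x*(p_x,p_y,M) = 0.4·M/p_x and y* = 0.6·M/p_y.
At p_x=7.92, p_y=1.98, M=208: x* = 0.4·208/7.92 = 10.5051, y* = 63.0303.

x* = 10.5051, y* = 63.0303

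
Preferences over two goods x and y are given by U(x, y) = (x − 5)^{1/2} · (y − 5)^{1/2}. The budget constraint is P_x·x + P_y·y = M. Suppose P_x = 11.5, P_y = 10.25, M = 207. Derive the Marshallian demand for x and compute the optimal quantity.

MRS = (y−5)/(x−5). Tangency with P_x/P_y gives y−5 = (P_x/P_y)·(x−5).
Substituting into the budget: x* = 5 + 0.5·(M − 5·P_x − 5·P_y)/P_x, and y* = 5 + 0.5·(…)/P_y.
Discretionary income = 207 − 5·11.5 − 5·10.25 = 98.25; x* = 5 + 0.5·98.25/11.5 = 9.2717.

x* = 9.2717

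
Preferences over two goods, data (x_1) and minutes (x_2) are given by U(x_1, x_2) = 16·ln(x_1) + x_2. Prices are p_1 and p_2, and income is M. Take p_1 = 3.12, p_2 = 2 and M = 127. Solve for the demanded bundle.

x_1* = 10.2564, x_2* = 47.5

MU_x_1 = 16/x_1, MU_x_2 = 1. Tangency: 16/x_1 = p_1/p_2.
So x_1*(p_1,p_2) = 16·p_2/p_1, independent of income; and x_2* = (M − 16·p_2)/p_2.
At the given prices: x_1* = 16·2/3.12 = 10.2564, and x_2* = 47.5.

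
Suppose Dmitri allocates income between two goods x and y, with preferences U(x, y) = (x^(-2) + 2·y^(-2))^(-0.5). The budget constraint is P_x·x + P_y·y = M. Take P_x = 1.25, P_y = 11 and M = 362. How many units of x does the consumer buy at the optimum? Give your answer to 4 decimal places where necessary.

From the CES first-order condition, (1/2)·(y/x)^(3) = P_x/P_y.
Solve for the ratio: y/x = [2·P_x/P_y]^(1/3).
With the ratio pinned down, the budget gives x* = M/(P_x + P_y·(y/x)) and y* = (y/x)·x*.
Numerically y/x = 0.610261, so x* = 362/(1.25 + 11·0.610261) = 45.461.

x* = 45.461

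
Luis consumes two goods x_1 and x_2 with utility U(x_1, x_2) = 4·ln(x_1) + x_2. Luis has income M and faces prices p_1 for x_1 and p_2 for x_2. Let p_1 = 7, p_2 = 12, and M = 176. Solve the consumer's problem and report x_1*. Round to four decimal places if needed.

MU_x_1 = 4/x_1, MU_x_2 = 1. Tangency: 4/x_1 = p_1/p_2.
So x_1*(p_1,p_2) = 4·p_2/p_1, independent of income; and x_2* = (M − 4·p_2)/p_2.
At the given prices: x_1* = 4·12/7 = 6.8571.

x_1* = 6.8571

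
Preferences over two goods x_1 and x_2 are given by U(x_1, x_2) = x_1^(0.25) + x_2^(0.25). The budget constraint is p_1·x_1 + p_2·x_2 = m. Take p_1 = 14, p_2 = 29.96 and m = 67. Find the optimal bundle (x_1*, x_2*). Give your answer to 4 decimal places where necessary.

x_1* = 2.6947, x_2* = 0.9771

MU_x_1 ∝ x_1^(-0.75), MU_x_2 ∝ x_2^(-0.75), so MRS = (x_2/x_1)^(0.75) = p_1/p_2.
Solve for the ratio: x_2/x_1 = [p_1/p_2]^(4/3).
With the ratio pinned down, the budget gives x_1* = m/(p_1 + p_2·(x_2/x_1)) and x_2* = (x_2/x_1)·x_1*.
Numerically x_2/x_1 = 0.362617, so x_1* = 67/(14 + 29.96·0.362617) = 2.6947 and x_2* = 0.362617·2.6947 = 0.9771.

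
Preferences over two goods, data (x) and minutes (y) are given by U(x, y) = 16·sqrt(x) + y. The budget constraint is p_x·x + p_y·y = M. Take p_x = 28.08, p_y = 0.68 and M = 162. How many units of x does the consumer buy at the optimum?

x* = 0.0375

Set MRS = p_x/p_y: 8·x^(−1/2) = p_x/p_y.
Thus x* = (8·p_y/p_x)² — independent of M — with the rest of income spent on y.
Plugging in: x* = (8·0.68/28.08)² = 0.0375.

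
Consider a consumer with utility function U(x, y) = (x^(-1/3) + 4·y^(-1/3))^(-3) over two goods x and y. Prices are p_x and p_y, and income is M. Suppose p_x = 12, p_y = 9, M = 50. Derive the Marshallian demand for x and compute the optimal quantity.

MU_x ∝ x^(-4/3), MU_y ∝ 4·y^(-4/3), so MRS = (1/4)·(y/x)^(4/3) = p_x/p_y.
Hence y/x = (4·p_x/p_y)^(1/(4/3)), i.e. raised to the 0.75 power.
Substitute y = (y/x)·x into the budget: x* = M/(p_x + p_y·(y/x)).
Numerically y/x = 3.509531, so x* = 50/(12 + 9·3.509531) = 1.1472.

x* = 1.1472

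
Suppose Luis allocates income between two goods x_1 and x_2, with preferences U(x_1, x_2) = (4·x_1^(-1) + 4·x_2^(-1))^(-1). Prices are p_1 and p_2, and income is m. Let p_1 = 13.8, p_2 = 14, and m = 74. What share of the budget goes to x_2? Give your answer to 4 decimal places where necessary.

share on x_2 = 0.5018

With the ratio pinned down, the budget gives x_1* = m/(p_1 + p_2·(x_2/x_1)) and x_2* = (x_2/x_1)·x_1*.
Numerically x_2/x_1 = 0.992831, so x_1* = 74/(13.8 + 14·0.992831) = 2.6715 and x_2* = 0.992831·2.6715 = 2.6524.
Expenditure on x_2: 14·2.6524 = 37.1331; share = 0.5018.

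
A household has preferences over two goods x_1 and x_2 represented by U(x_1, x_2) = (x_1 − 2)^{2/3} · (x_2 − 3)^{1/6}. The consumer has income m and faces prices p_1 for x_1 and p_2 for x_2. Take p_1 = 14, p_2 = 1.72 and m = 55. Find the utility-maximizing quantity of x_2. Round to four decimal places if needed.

x_2* = 5.5395

MRS = 4·(x_2−3)/(x_1−2). Tangency with p_1/p_2 gives x_2−3 = (1/4)·(p_1/p_2)·(x_1−2).
After buying the subsistence bundle (2, 3), a share 0.8 of the remaining income goes to x_1: x_1* = 2 + 0.8·(m − 2p_1 − 3p_2)/p_1.
Discretionary income = 55 − 2·14 − 3·1.72 = 21.84; x_2* = 3 + 0.2·21.84/1.72 = 5.5395.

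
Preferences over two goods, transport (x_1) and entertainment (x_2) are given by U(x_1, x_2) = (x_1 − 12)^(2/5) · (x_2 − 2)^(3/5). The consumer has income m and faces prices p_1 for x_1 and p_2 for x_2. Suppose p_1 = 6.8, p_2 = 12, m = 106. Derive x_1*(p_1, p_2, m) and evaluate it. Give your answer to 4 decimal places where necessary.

x_1* = 12.0235

Let x_1' = x_1−12, x_2' = x_2−2. MRS = (2/3)·x_2'/x_1' = p_1/p_2.
Substituting into the budget: x_1* = 12 + 0.4·(m − 12·p_1 − 2·p_2)/p_1, and x_2* = 2 + 0.6·(…)/p_2.
Discretionary income = 106 − 12·6.8 − 2·12 = 0.4; x_1* = 12 + 0.4·0.4/6.8 = 12.0235.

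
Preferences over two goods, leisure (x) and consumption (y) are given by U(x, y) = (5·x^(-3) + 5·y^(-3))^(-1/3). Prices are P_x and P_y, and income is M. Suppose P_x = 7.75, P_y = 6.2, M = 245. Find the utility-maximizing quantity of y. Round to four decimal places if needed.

y* = 18.1086

From the CES first-order condition, (y/x)^(4) = P_x/P_y.
Solve for the ratio: y/x = [P_x/P_y]^(0.25).
With the ratio pinned down, the budget gives x* = M/(P_x + P_y·(y/x)) and y* = (y/x)·x*.
Numerically y/x = 1.057371, so x* = 245/(7.75 + 6.2·1.057371) = 17.126 and y* = 1.057371·17.126 = 18.1086.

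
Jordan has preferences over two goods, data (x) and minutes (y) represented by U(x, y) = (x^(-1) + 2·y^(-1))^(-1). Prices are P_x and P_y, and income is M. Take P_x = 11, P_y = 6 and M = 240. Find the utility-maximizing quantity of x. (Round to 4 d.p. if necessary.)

x* = 10.6718

From the CES first-order condition, (1/2)·(y/x)^(2) = P_x/P_y.
Hence y/x = (2·P_x/P_y)^(1/(2)), i.e. raised to the 0.5 power.
Substitute y = (y/x)·x into the budget: x* = M/(P_x + P_y·(y/x)).
Numerically y/x = 1.914854, so x* = 240/(11 + 6·1.914854) = 10.6718.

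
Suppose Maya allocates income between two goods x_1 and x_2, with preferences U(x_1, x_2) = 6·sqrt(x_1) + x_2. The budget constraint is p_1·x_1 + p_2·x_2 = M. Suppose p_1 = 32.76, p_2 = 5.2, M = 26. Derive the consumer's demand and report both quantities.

Utility is quasi-linear in x_2; the FOC for x_1 is 3/√x_1 = p_1/p_2.
Solve: √x_1 = 3·p_2/p_1, so x_1*(p_1,p_2) = (3·p_2/p_1)², and x_2* = (M − p_1·x_1*)/p_2.
Plugging in: x_1* = (3·5.2/32.76)² = 0.2268, x_2* = 3.5714.

x_1* = 0.2268, x_2* = 3.5714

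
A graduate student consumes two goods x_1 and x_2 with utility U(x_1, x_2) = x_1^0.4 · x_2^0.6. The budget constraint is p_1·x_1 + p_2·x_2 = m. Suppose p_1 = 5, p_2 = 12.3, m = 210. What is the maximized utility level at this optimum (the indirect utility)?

Tangency: MRS = (2/3)·x_2/x_1 = p_1/p_2.
Rearranging, p_2·x_2 = (3/2)·p_1·x_1. Substituting into the budget gives p_1·x_1·(1 + (3/2)) = m.
Demand: x_1*(p_1,p_2,m) = 0.4·m/p_1 and x_2* = 0.6·m/p_2.
At p_1=5, p_2=12.3, m=210: x_1* = 0.4·210/5 = 16.8, x_2* = 10.2439.
Utility at the optimum: U(16.8, 10.2439) = 12.4854.

V = 12.4854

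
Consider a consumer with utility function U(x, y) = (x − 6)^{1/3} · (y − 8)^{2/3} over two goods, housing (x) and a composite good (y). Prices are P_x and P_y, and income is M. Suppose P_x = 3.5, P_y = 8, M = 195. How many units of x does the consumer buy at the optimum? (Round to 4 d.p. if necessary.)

This is Cobb-Douglas in (x−6, y−8): tangency gives 1/3·P_y·(y−8) = 2/3·P_x·(x−6).
Substituting into the budget: x* = 6 + 1/3·(M − 6·P_x − 8·P_y)/P_x, and y* = 8 + 2/3·(…)/P_y.
Discretionary income = 195 − 6·3.5 − 8·8 = 110; x* = 6 + 1/3·110/3.5 = 16.4762.

x* = 16.4762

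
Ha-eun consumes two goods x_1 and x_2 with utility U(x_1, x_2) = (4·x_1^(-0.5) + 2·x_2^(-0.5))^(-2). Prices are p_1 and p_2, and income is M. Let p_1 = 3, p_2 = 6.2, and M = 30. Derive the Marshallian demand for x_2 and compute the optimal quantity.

x_2* = 2.1542

With the ratio pinned down, the budget gives x_1* = M/(p_1 + p_2·(x_2/x_1)) and x_2* = (x_2/x_1)·x_1*.
Numerically x_2/x_1 = 0.388269, so x_1* = 30/(3 + 6.2·0.388269) = 5.5481 and x_2* = 0.388269·5.5481 = 2.1542.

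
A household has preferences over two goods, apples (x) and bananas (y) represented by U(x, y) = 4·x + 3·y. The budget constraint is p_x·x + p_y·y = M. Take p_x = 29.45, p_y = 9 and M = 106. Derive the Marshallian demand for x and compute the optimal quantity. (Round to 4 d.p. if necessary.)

x* = 0

Perfect substitutes: compare marginal utility per dollar. 4/p_x vs 3/p_y → 0.1358 vs 0.3333.
y gives more utility per dollar, so spend all income on y: y* = M/p_y, x* = 0.
Numerically: x* = 0, y* = 11.7778.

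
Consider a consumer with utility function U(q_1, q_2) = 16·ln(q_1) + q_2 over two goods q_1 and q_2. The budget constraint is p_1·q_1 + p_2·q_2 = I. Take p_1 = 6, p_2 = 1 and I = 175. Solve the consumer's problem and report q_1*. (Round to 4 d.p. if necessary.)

q_1* = 2.6667

MU_q_1 = 16/q_1, MU_q_2 = 1. Tangency: 16/q_1 = p_1/p_2.
So q_1*(p_1,p_2) = 16·p_2/p_1, independent of income; and q_2* = (I − 16·p_2)/p_2.
At the given prices: q_1* = 16·1/6 = 2.6667.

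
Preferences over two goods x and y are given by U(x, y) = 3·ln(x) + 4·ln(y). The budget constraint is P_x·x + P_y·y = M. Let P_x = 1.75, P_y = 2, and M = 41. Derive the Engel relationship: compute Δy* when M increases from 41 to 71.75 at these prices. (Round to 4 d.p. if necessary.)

Δy* = 8.7857

Tangency: MRS = (3/4)·y/x = P_x/P_y.
Rearranging, P_y·y = (4/3)·P_x·x. Substituting into the budget gives P_x·x·(1 + (4/3)) = M.
Demand: x*(P_x,P_y,M) = 3/7·M/P_x and y* = 4/7·M/P_y.
At P_x=1.75, P_y=2, M=41: y* = 4/7·41/2 = 11.7143.
At M' = 71.75: y* = 20.5. Change: 20.5 − 11.7143 = 8.7857.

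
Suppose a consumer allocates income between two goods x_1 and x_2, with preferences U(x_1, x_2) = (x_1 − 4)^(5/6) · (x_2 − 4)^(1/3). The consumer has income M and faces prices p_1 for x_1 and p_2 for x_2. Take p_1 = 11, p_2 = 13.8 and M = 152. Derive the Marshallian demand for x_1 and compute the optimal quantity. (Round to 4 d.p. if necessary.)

Substituting into the budget: x_1* = 4 + 5/7·(M − 4·p_1 − 4·p_2)/p_1, and x_2* = 4 + 2/7·(…)/p_2.
Discretionary income = 152 − 4·11 − 4·13.8 = 52.8; x_1* = 4 + 5/7·52.8/11 = 7.4286.

x_1* = 7.4286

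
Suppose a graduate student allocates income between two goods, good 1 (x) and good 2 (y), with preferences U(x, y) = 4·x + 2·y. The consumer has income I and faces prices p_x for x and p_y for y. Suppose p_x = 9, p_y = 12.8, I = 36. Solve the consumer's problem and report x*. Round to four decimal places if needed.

x* = 4

Perfect substitutes: compare marginal utility per dollar. 4/p_x vs 2/p_y → 0.4444 vs 0.1562.
x gives more utility per dollar, so spend all income on x: x* = I/p_x, y* = 0.
Numerically: x* = 4, y* = 0.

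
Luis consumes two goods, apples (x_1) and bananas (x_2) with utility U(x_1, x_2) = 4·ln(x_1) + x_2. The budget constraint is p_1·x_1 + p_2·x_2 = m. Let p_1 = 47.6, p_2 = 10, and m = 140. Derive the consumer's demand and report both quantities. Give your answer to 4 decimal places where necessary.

Set MRS = p_1/p_2: (4/x_1)/1 = p_1/p_2.
So x_1*(p_1,p_2) = 4·p_2/p_1, independent of income; and x_2* = (m − 4·p_2)/p_2.
At the given prices: x_1* = 4·10/47.6 = 0.8403, and x_2* = 10.

x_1* = 0.8403, x_2* = 10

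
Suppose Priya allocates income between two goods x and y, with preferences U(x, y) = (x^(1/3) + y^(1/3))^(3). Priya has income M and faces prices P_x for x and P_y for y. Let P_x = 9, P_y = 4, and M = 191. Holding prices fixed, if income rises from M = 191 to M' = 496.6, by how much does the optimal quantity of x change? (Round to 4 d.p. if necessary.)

From the CES first-order condition, (y/x)^(2/3) = P_x/P_y.
Solve for the ratio: y/x = [P_x/P_y]^(1.5).
Substitute y = (y/x)·x into the budget: x* = M/(P_x + P_y·(y/x)).
Numerically y/x = 3.375, so x* = 191/(9 + 4·3.375) = 8.4889.
At M' = 496.6: x* = 22.0711. Change: 22.0711 − 8.4889 = 13.5822.

Δx* = 13.5822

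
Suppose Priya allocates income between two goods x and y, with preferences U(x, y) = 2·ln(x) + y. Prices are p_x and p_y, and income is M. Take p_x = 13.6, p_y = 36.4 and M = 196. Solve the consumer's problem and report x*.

x* = 5.3529

Set MRS = p_x/p_y: (2/x)/1 = p_x/p_y.
So x*(p_x,p_y) = 2·p_y/p_x, independent of income; and y* = (M − 2·p_y)/p_y.
At the given prices: x* = 2·36.4/13.6 = 5.3529.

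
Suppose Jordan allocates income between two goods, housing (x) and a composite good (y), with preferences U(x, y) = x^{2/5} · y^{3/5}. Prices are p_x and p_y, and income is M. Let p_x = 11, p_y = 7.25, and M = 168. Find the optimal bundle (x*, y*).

x* = 6.1091, y* = 13.9034

Demand: x*(p_x,p_y,M) = 0.4·M/p_x and y* = 0.6·M/p_y.
At p_x=11, p_y=7.25, M=168: x* = 0.4·168/11 = 6.1091, y* = 13.9034.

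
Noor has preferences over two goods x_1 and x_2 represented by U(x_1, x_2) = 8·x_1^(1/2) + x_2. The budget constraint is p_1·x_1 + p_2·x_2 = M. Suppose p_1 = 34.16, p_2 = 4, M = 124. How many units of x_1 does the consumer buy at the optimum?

Utility is quasi-linear in x_2; the FOC for x_1 is 4/√x_1 = p_1/p_2.
Solve: √x_1 = 4·p_2/p_1, so x_1*(p_1,p_2) = (4·p_2/p_1)², and x_2* = (M − p_1·x_1*)/p_2.
Plugging in: x_1* = (4·4/34.16)² = 0.2194.

x_1* = 0.2194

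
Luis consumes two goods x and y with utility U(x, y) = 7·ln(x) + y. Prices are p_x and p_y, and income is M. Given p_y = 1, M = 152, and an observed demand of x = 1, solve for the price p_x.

p_x = 7

MU_x = 7/x, MU_y = 1. Tangency: 7/x = p_x/p_y.
So x*(p_x,p_y) = 7·p_y/p_x, independent of income; and y* = (M − 7·p_y)/p_y.
Set x* = 1 in the demand function and solve for p_x: p_x = 7.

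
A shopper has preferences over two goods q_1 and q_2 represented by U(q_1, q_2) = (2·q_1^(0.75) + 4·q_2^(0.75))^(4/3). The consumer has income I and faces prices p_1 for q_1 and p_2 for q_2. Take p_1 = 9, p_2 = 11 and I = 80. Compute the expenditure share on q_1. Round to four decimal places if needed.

From the CES first-order condition, (1/2)·(q_2/q_1)^(0.25) = p_1/p_2.
Solve for the ratio: q_2/q_1 = [2·p_1/p_2]^(4).
Substitute q_2 = (q_2/q_1)·q_1 into the budget: q_1* = I/(p_1 + p_2·(q_2/q_1)).
Numerically q_2/q_1 = 7.170002, so q_1* = 80/(9 + 11·7.170002) = 0.9104 and q_2* = 7.170002·0.9104 = 6.5278.
Expenditure on q_1: 9·0.9104 = 8.1939; share = 0.1024.

share on q_1 = 0.1024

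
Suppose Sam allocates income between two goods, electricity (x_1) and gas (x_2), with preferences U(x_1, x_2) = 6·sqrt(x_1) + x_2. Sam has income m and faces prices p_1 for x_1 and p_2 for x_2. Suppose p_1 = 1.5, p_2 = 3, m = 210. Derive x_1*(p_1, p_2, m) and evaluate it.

Utility is quasi-linear in x_2; the FOC for x_1 is 3/√x_1 = p_1/p_2.
Solve: √x_1 = 3·p_2/p_1, so x_1*(p_1,p_2) = (3·p_2/p_1)², and x_2* = (m − p_1·x_1*)/p_2.
Plugging in: x_1* = (3·3/1.5)² = 36.

x_1* = 36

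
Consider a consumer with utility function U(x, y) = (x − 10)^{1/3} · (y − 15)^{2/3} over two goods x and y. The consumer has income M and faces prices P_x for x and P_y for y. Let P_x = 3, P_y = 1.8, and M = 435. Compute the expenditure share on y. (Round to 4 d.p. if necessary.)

This is Cobb-Douglas in (x−10, y−15): tangency gives 1/3·P_y·(y−15) = 2/3·P_x·(x−10).
After buying the subsistence bundle (10, 15), a share 1/3 of the remaining income goes to x: x* = 10 + 1/3·(M − 10P_x − 15P_y)/P_x.
Discretionary income = 435 − 10·3 − 15·1.8 = 378; x* = 10 + 1/3·378/3 = 52; y* = 15 + 2/3·378/1.8 = 155.
Expenditure on y: 1.8·155 = 279; share = 0.6414.

share on y = 0.6414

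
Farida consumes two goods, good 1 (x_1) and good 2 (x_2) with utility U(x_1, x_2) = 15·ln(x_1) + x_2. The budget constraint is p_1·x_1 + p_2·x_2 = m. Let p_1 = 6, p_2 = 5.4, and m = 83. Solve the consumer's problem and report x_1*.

x_1* = 13.5

MU_x_1 = 15/x_1, MU_x_2 = 1. Tangency: 15/x_1 = p_1/p_2.
So x_1*(p_1,p_2) = 15·p_2/p_1, independent of income; and x_2* = (m − 15·p_2)/p_2.
At the given prices: x_1* = 15·5.4/6 = 13.5.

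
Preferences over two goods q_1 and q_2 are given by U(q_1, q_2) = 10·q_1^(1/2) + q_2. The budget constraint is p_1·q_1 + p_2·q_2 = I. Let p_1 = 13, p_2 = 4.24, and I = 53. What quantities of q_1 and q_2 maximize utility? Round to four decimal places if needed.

q_1* = 2.6594, q_2* = 4.3462

MU_q_1 = 5/√q_1, MU_q_2 = 1. Tangency: 5/√q_1 = p_1/p_2.
Solve: √q_1 = 5·p_2/p_1, so q_1*(p_1,p_2) = (5·p_2/p_1)², and q_2* = (I − p_1·q_1*)/p_2.
Plugging in: q_1* = (5·4.24/13)² = 2.6594, q_2* = 4.3462.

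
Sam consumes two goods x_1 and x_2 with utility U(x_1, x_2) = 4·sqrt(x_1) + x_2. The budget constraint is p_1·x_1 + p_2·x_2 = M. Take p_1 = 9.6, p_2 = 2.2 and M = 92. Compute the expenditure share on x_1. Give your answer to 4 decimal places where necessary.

Solve: √x_1 = 2·p_2/p_1, so x_1*(p_1,p_2) = (2·p_2/p_1)², and x_2* = (M − p_1·x_1*)/p_2.
Plugging in: x_1* = (2·2.2/9.6)² = 0.2101, x_2* = 40.9015.
Expenditure on x_1: 9.6·0.2101 = 2.0167; share = 0.0219.

share on x_1 = 0.0219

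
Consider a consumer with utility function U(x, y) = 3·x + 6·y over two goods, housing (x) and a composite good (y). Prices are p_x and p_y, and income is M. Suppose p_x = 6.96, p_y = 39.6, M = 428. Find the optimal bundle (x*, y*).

Linear utility — the consumer picks whichever good has higher MU/price: 3/6.96 = 0.431 vs 6/39.6 = 0.1515.
x gives more utility per dollar, so spend all income on x: x* = M/p_x, y* = 0.
Numerically: x* = 61.4943, y* = 0.

x* = 61.4943, y* = 0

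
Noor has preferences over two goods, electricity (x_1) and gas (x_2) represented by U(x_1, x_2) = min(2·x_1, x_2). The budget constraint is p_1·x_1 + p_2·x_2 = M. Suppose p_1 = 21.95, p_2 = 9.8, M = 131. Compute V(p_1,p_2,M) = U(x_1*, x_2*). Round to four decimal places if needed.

Leontief preferences: the optimum is at the kink where x_1/1 = x_2/2, i.e. x_2 = 2·x_1.
Budget: p_1·x_1 + p_2·2·x_1 = M, so (p_1 + 2·p_2)·x_1 = M.
Demand: x_1*(p_1,p_2,M) = M/(p_1 + 2·p_2), x_2* = 2·M/(p_1 + 2·p_2).
Here 21.95 + 2·9.8 = 41.55, giving x_1* = 3.1528 and x_2* = 6.3057.
Utility at the optimum: U(3.1528, 6.3057) = 6.3057.

V = 6.3057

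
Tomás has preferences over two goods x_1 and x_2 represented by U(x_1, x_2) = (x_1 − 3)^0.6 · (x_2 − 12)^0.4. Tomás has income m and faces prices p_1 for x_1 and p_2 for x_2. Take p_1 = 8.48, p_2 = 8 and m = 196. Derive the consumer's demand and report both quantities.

x_1* = 8.2755, x_2* = 15.728

This is Cobb-Douglas in (x_1−3, x_2−12): tangency gives 0.6·p_2·(x_2−12) = 0.4·p_1·(x_1−3).
Substituting into the budget: x_1* = 3 + 0.6·(m − 3·p_1 − 12·p_2)/p_1, and x_2* = 12 + 0.4·(…)/p_2.
Discretionary income = 196 − 3·8.48 − 12·8 = 74.56; x_1* = 3 + 0.6·74.56/8.48 = 8.2755; x_2* = 12 + 0.4·74.56/8 = 15.728.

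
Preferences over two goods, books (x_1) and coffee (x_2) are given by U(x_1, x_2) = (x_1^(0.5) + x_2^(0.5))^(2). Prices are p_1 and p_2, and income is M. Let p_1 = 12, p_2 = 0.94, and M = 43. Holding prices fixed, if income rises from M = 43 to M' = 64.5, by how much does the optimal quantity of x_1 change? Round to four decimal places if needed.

Δx_1* = 0.1302

MRS = MU_x_1/MU_x_2 = (x_2/x_1)^(0.5). Set equal to p_1/p_2.
Hence x_2/x_1 = (p_1/p_2)^(1/(0.5)), i.e. raised to the 2 power.
Substitute x_2 = (x_2/x_1)·x_1 into the budget: x_1* = M/(p_1 + p_2·(x_2/x_1)).
Numerically x_2/x_1 = 162.96967, so x_1* = 43/(12 + 0.94·162.96967) = 0.2603.
At M' = 64.5: x_1* = 0.3905. Change: 0.3905 − 0.2603 = 0.1302.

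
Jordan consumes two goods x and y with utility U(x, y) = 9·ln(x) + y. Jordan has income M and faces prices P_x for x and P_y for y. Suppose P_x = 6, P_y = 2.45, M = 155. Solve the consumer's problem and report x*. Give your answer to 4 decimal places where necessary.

MU_x = 9/x, MU_y = 1. Tangency: 9/x = P_x/P_y.
So x*(P_x,P_y) = 9·P_y/P_x, independent of income; and y* = (M − 9·P_y)/P_y.
At the given prices: x* = 9·2.45/6 = 3.675.

x* = 3.675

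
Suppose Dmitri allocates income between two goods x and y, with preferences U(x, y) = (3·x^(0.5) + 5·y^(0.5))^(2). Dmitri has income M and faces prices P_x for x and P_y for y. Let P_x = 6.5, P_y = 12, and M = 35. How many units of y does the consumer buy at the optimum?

y* = 1.7522

MU_x ∝ 3·x^(-0.5), MU_y ∝ 5·y^(-0.5), so MRS = (3/5)·(y/x)^(0.5) = P_x/P_y.
Hence y/x = ((5/3)·P_x/P_y)^(1/(0.5)), i.e. raised to the 2 power.
Substitute y = (y/x)·x into the budget: x* = M/(P_x + P_y·(y/x)).
Numerically y/x = 0.815008, so x* = 35/(6.5 + 12·0.815008) = 2.1499 and y* = 0.815008·2.1499 = 1.7522.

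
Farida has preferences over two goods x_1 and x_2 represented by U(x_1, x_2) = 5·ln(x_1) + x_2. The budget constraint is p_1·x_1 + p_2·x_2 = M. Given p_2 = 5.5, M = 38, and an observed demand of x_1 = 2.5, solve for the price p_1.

MU_x_1 = 5/x_1, MU_x_2 = 1. Tangency: 5/x_1 = p_1/p_2.
So x_1*(p_1,p_2) = 5·p_2/p_1, independent of income; and x_2* = (M − 5·p_2)/p_2.
Set x_1* = 2.5 in the demand function and solve for p_1: p_1 = 11.

p_1 = 11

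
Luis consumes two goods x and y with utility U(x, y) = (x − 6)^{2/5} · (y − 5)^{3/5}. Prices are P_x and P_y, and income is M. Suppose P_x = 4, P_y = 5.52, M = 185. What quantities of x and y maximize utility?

x* = 19.34, y* = 19.5

MRS = (2/3)·(y−5)/(x−6). Tangency with P_x/P_y gives y−5 = (3/2)·(P_x/P_y)·(x−6).
After buying the subsistence bundle (6, 5), a share 0.4 of the remaining income goes to x: x* = 6 + 0.4·(M − 6P_x − 5P_y)/P_x.
Discretionary income = 185 − 6·4 − 5·5.52 = 133.4; x* = 6 + 0.4·133.4/4 = 19.34; y* = 5 + 0.6·133.4/5.52 = 19.5.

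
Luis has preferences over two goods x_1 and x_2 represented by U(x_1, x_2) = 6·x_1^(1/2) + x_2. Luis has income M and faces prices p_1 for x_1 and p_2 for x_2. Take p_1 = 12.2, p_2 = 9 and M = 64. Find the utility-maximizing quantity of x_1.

MU_x_1 = 3/√x_1, MU_x_2 = 1. Tangency: 3/√x_1 = p_1/p_2.
Solve: √x_1 = 3·p_2/p_1, so x_1*(p_1,p_2) = (3·p_2/p_1)², and x_2* = (M − p_1·x_1*)/p_2.
Plugging in: x_1* = (3·9/12.2)² = 4.8979.

x_1* = 4.8979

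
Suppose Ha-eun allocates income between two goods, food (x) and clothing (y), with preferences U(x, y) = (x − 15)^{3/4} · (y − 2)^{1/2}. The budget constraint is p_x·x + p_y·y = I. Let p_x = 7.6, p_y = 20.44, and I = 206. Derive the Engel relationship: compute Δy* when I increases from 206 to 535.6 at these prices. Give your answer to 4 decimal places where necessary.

MRS = (3/2)·(y−2)/(x−15). Tangency with p_x/p_y gives y−2 = (2/3)·(p_x/p_y)·(x−15).
After buying the subsistence bundle (15, 2), a share 0.6 of the remaining income goes to x: x* = 15 + 0.6·(I − 15p_x − 2p_y)/p_x.
Discretionary income = 206 − 15·7.6 − 2·20.44 = 51.12; y* = 2 + 0.4·51.12/20.44 = 3.0004.
At I' = 535.6: y* = 9.4505. Change: 9.4505 − 3.0004 = 6.4501.

Δy* = 6.4501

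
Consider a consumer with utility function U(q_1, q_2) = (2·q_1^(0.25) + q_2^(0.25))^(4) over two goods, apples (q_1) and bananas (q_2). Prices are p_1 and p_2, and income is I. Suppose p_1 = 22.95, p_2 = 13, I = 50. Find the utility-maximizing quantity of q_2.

MU_q_1 ∝ 2·q_1^(-0.75), MU_q_2 ∝ q_2^(-0.75), so MRS = 2·(q_2/q_1)^(0.75) = p_1/p_2.
Hence q_2/q_1 = ((1/2)·p_1/p_2)^(1/(0.75)), i.e. raised to the 4/3 power.
Substitute q_2 = (q_2/q_1)·q_1 into the budget: q_1* = I/(p_1 + p_2·(q_2/q_1)).
Numerically q_2/q_1 = 0.846732, so q_1* = 50/(22.95 + 13·0.846732) = 1.4724 and q_2* = 0.846732·1.4724 = 1.2468.

q_2* = 1.2468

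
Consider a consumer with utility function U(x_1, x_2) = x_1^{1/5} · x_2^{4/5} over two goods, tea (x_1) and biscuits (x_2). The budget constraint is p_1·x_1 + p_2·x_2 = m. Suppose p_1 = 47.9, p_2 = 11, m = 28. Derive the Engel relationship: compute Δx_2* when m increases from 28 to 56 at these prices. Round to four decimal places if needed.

The MRS is (1/4)·x_2/x_1. Set MRS = p_1/p_2.
So 0.2·p_2·x_2 = 0.8·p_1·x_1; combined with the budget, a share 0.2 of income goes to x_1.
Demand: x_1*(p_1,p_2,m) = 0.2·m/p_1 and x_2* = 0.8·m/p_2.
At p_1=47.9, p_2=11, m=28: x_2* = 0.8·28/11 = 2.0364.
At m' = 56: x_2* = 4.0727. Change: 4.0727 − 2.0364 = 2.0364.

Δx_2* = 2.0364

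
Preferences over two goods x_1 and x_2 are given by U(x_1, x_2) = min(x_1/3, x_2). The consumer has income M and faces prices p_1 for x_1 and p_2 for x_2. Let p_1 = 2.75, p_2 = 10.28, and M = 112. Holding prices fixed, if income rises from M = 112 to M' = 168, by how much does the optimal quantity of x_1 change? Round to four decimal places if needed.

Δx_1* = 9.0664

Leontief preferences: the optimum is at the kink where x_1/3 = x_2/1, i.e. x_2 = (1/3)·x_1.
Budget: p_1·x_1 + p_2·(1/3)·x_1 = M, so (3·p_1 + p_2)·x_1 = 3·M.
Demand: x_1*(p_1,p_2,M) = 3·M/(3·p_1 + p_2), x_2* = M/(3·p_1 + p_2).
Here 3·2.75 + 10.28 = 18.53, giving x_1* = 18.1328.
At M' = 168: x_1* = 27.1991. Change: 27.1991 − 18.1328 = 9.0664.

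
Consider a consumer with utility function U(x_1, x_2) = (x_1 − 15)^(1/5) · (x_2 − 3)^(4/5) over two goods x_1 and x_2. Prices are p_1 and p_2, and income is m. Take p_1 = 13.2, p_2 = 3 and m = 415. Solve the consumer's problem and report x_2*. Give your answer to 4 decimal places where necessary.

x_2* = 58.4667

After buying the subsistence bundle (15, 3), a share 0.2 of the remaining income goes to x_1: x_1* = 15 + 0.2·(m − 15p_1 − 3p_2)/p_1.
Discretionary income = 415 − 15·13.2 − 3·3 = 208; x_2* = 3 + 0.8·208/3 = 58.4667.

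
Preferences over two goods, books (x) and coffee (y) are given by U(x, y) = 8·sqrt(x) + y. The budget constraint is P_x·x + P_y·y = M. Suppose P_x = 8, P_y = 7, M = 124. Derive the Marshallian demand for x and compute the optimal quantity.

x* = 12.25

Utility is quasi-linear in y; the FOC for x is 4/√x = P_x/P_y.
Thus x* = (4·P_y/P_x)² — independent of M — with the rest of income spent on y.
Plugging in: x* = (4·7/8)² = 12.25.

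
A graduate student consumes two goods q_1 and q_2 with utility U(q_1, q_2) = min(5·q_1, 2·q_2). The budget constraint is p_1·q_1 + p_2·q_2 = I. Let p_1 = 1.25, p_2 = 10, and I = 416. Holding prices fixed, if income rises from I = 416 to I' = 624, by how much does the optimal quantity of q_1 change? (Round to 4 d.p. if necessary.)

Leontief preferences: the optimum is at the kink where q_1/2 = q_2/5, i.e. q_2 = (5/2)·q_1.
Budget: p_1·q_1 + p_2·(5/2)·q_1 = I, so (2·p_1 + 5·p_2)·q_1 = 2·I.
Demand: q_1*(p_1,p_2,I) = 2·I/(2·p_1 + 5·p_2), q_2* = 5·I/(2·p_1 + 5·p_2).
Here 2·1.25 + 5·10 = 52.5, giving q_1* = 15.8476.
At I' = 624: q_1* = 23.7714. Change: 23.7714 − 15.8476 = 7.9238.

Δq_1* = 7.9238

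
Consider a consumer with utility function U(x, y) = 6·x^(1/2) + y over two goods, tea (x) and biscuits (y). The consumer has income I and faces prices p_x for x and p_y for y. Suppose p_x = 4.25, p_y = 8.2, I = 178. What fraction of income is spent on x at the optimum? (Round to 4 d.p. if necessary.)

Utility is quasi-linear in y; the FOC for x is 3/√x = p_x/p_y.
Solve: √x = 3·p_y/p_x, so x*(p_x,p_y) = (3·p_y/p_x)², and y* = (I − p_x·x*)/p_y.
Plugging in: x* = (3·8.2/4.25)² = 33.5037, y* = 4.3426.
Expenditure on x: 4.25·33.5037 = 142.3906; share = 0.7999.

share on x = 0.7999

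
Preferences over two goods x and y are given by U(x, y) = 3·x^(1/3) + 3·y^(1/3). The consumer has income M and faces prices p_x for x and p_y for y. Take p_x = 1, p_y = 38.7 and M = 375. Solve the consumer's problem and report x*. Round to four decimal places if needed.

x* = 323.0676

MRS = MU_x/MU_y = (y/x)^(2/3). Set equal to p_x/p_y.
Solve for the ratio: y/x = [p_x/p_y]^(1.5).
With the ratio pinned down, the budget gives x* = M/(p_x + p_y·(y/x)) and y* = (y/x)·x*.
Numerically y/x = 0.004154, so x* = 375/(1 + 38.7·0.004154) = 323.0676.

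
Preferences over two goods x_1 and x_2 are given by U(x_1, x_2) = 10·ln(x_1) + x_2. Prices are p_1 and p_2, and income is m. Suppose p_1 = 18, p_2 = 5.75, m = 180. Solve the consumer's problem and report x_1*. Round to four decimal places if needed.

x_1* = 3.1944

MU_x_1 = 10/x_1, MU_x_2 = 1. Tangency: 10/x_1 = p_1/p_2.
So x_1*(p_1,p_2) = 10·p_2/p_1, independent of income; and x_2* = (m − 10·p_2)/p_2.
At the given prices: x_1* = 10·5.75/18 = 3.1944.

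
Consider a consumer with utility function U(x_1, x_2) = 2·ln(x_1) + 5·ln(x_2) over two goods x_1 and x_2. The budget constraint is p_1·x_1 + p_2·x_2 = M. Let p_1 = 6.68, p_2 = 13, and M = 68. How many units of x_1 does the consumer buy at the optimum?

MU_x_1/MU_x_2 = (2·x_2)/(5·x_1); tangency sets this equal to p_1/p_2.
So 2·p_2·x_2 = 5·p_1·x_1; combined with the budget, a share 2/7 of income goes to x_1.
Demand: x_1*(p_1,p_2,M) = 2/7·M/p_1 and x_2* = 5/7·M/p_2.
At p_1=6.68, p_2=13, M=68: x_1* = 2/7·68/6.68 = 2.9085.

x_1* = 2.9085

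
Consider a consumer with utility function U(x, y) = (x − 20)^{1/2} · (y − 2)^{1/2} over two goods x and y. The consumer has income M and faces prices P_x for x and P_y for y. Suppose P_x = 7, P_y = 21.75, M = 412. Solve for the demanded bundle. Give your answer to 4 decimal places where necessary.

This is Cobb-Douglas in (x−20, y−2): tangency gives 0.5·P_y·(y−2) = 0.5·P_x·(x−20).
Substituting into the budget: x* = 20 + 0.5·(M − 20·P_x − 2·P_y)/P_x, and y* = 2 + 0.5·(…)/P_y.
Discretionary income = 412 − 20·7 − 2·21.75 = 228.5; x* = 20 + 0.5·228.5/7 = 36.3214; y* = 2 + 0.5·228.5/21.75 = 7.2529.

x* = 36.3214, y* = 7.2529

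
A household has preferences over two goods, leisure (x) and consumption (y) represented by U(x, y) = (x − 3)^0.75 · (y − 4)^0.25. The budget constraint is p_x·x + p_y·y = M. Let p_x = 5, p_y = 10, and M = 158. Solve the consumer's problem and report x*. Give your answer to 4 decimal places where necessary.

x* = 18.45

After buying the subsistence bundle (3, 4), a share 0.75 of the remaining income goes to x: x* = 3 + 0.75·(M − 3p_x − 4p_y)/p_x.
Discretionary income = 158 − 3·5 − 4·10 = 103; x* = 3 + 0.75·103/5 = 18.45.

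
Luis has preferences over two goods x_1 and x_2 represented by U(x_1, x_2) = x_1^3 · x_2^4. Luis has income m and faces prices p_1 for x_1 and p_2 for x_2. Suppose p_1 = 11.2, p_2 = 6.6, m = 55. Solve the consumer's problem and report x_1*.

x_1* = 2.1046

MU_x_1/MU_x_2 = (3·x_2)/(4·x_1); tangency sets this equal to p_1/p_2.
Rearranging, p_2·x_2 = (4/3)·p_1·x_1. Substituting into the budget gives p_1·x_1·(1 + (4/3)) = m.
Demand: x_1*(p_1,p_2,m) = 3/7·m/p_1 and x_2* = 4/7·m/p_2.
At p_1=11.2, p_2=6.6, m=55: x_1* = 3/7·55/11.2 = 2.1046.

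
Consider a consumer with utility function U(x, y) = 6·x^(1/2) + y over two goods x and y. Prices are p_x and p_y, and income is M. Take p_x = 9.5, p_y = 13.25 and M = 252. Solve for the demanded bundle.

Utility is quasi-linear in y; the FOC for x is 3/√x = p_x/p_y.
Thus x* = (3·p_y/p_x)² — independent of M — with the rest of income spent on y.
Plugging in: x* = (3·13.25/9.5)² = 17.5076, y* = 6.4662.

x* = 17.5076, y* = 6.4662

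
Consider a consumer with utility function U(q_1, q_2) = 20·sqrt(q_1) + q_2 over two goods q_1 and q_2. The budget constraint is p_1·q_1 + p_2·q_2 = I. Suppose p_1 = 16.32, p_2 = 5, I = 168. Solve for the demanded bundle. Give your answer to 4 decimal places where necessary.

q_1* = 9.3864, q_2* = 2.9627

Set MRS = p_1/p_2: 10·q_1^(−1/2) = p_1/p_2.
Solve: √q_1 = 10·p_2/p_1, so q_1*(p_1,p_2) = (10·p_2/p_1)², and q_2* = (I − p_1·q_1*)/p_2.
Plugging in: q_1* = (10·5/16.32)² = 9.3864, q_2* = 2.9627.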